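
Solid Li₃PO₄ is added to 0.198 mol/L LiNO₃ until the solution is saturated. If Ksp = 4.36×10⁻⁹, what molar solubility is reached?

5.62×10⁻⁷ M

Li₃PO₄(s) ⇌ 3 Li⁺(aq) + PO₄³⁻(aq)
The solution already contains Li⁺ at 0.198 mol/L. Let s be the molar solubility of Li₃PO₄.
[Li⁺] ≈ 0.198 mol/L (common ion dominates); [PO₄³⁻] = s.
Ksp = [Li⁺]^3[PO₄³⁻] = (0.198)^3s
s = 4.36×10⁻⁹ / (0.198)^3 = 5.62×10⁻⁷
s = 5.62×10⁻⁷ mol/L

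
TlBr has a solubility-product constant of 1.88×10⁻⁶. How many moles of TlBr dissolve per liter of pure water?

1.37×10⁻³ M

TlBr(s) ⇌ Tl⁺(aq) + Br⁻(aq)
With molar solubility s: [Tl⁺] = s, [Br⁻] = s.
Ksp = [Tl⁺][Br⁻] = s · s = s^2
s^2 = 1.88×10⁻⁶
Taking the 2nd root, s = 1.37×10⁻³ mol L⁻¹.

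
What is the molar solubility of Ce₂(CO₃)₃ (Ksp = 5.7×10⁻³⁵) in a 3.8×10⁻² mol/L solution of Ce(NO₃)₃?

1.1×10⁻¹¹ M

Ce₂(CO₃)₃(s) ⇌ 2 Ce³⁺(aq) + 3 CO₃²⁻(aq)
Ce³⁺ is already present at 3.8×10⁻² mol/L. If s mol/L of Ce₂(CO₃)₃ dissolves, [CO₃²⁻] = 3s while [Ce³⁺] ≈ 3.8×10⁻² mol/L.
Ksp = [Ce³⁺]^2[CO₃²⁻]^3 = (3.8×10⁻²)^2(3s)^3
(3s)^3 = 5.7×10⁻³⁵ / (3.8×10⁻²)^2 = 3.9×10⁻³²
s = 1.1×10⁻¹¹ mol/L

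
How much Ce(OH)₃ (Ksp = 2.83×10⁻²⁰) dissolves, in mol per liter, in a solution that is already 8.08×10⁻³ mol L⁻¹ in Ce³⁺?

Ce(OH)₃(s) ⇌ Ce³⁺(aq) + 3 OH⁻(aq)
The solution already contains Ce³⁺ at 8.08×10⁻³ mol L⁻¹. Let s be the molar solubility of Ce(OH)₃.
[Ce³⁺] ≈ 8.08×10⁻³ mol L⁻¹ (common ion dominates); [OH⁻] = 3s.
Ksp = [Ce³⁺][OH⁻]^3 = (8.08×10⁻³)(3s)^3
(3s)^3 = 2.83×10⁻²⁰ / (8.08×10⁻³) = 3.50×10⁻¹⁸
s = 5.06×10⁻⁷ mol L⁻¹

5.06×10⁻⁷ M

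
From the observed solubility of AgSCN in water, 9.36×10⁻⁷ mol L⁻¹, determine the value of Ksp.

Ksp = 8.76×10⁻¹³

AgSCN(s) ⇌ Ag⁺(aq) + SCN⁻(aq)
For each mole of AgSCN that dissolves per liter, [Ag⁺] = s and [SCN⁻] = s; let s denote this solubility.
Ksp = [Ag⁺][SCN⁻] = s · s = s^2
Ksp = (9.36×10⁻⁷)^2 = 8.76×10⁻¹³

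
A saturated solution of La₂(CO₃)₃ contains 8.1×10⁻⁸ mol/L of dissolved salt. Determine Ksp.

La₂(CO₃)₃(s) ⇌ 2 La³⁺(aq) + 3 CO₃²⁻(aq)
Call the molar solubility s, so that [La³⁺] = 2s and [CO₃²⁻] = 3s.
Ksp = [La³⁺]^2[CO₃²⁻]^3 = (2s)^2 · (3s)^3 = 108s^5
Ksp = 108 × (8.1×10⁻⁸)^5 = 3.8×10⁻³⁴

Ksp = 3.8×10⁻³⁴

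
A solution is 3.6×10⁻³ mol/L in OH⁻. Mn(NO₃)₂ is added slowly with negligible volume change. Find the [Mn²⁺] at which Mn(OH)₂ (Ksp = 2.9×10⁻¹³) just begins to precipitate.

2.2×10⁻⁸ M

A salt starts to precipitate once the ion product Q reaches its Ksp.
Mn(OH)₂(s) ⇌ Mn²⁺(aq) + 2 OH⁻(aq)
Ksp = [Mn²⁺][OH⁻]^2 = [Mn²⁺](3.6×10⁻³)^2
[Mn²⁺] = 2.9×10⁻¹³ / (3.6×10⁻³)^2 = 2.2×10⁻⁸
[Mn²⁺] = 2.2×10⁻⁸ mol/L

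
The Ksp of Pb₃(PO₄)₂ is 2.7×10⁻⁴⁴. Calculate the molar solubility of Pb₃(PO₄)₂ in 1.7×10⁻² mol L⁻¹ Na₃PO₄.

Pb₃(PO₄)₂(s) ⇌ 3 Pb²⁺(aq) + 2 PO₄³⁻(aq)
Let s be the solubility of Pb₃(PO₄)₂ here. The common ion gives [PO₄³⁻] ≈ 1.7×10⁻² mol L⁻¹, and [Pb²⁺] = 3s.
Ksp = [Pb²⁺]^3[PO₄³⁻]^2 = (3s)^3(1.7×10⁻²)^2
(3s)^3 = 2.7×10⁻⁴⁴ / (1.7×10⁻²)^2 = 9.3×10⁻⁴¹
s = 1.5×10⁻¹⁴ mol L⁻¹

1.5×10⁻¹⁴ M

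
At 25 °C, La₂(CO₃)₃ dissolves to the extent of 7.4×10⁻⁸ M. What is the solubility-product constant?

La₂(CO₃)₃(s) ⇌ 2 La³⁺(aq) + 3 CO₃²⁻(aq)
Let s be the molar solubility. Then [La³⁺] = 2s and [CO₃²⁻] = 3s.
Ksp = [La³⁺]^2[CO₃²⁻]^3 = (2s)^2 · (3s)^3 = 108s^5
Ksp = 108 × (7.4×10⁻⁸)^5 = 2.4×10⁻³⁴

Ksp = 2.4×10⁻³⁴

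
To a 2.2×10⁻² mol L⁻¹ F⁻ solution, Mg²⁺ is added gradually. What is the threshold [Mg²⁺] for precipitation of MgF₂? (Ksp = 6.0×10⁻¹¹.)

1.2×10⁻⁷ M

A salt starts to precipitate once the ion product Q reaches its Ksp.
MgF₂(s) ⇌ Mg²⁺(aq) + 2 F⁻(aq)
Ksp = [Mg²⁺][F⁻]^2 = [Mg²⁺](2.2×10⁻²)^2
[Mg²⁺] = 6.0×10⁻¹¹ / (2.2×10⁻²)^2 = 1.2×10⁻⁷
[Mg²⁺] = 1.2×10⁻⁷ mol L⁻¹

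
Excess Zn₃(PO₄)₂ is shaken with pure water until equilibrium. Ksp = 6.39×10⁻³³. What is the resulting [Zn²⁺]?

4.28×10⁻⁷ M

Zn₃(PO₄)₂(s) ⇌ 3 Zn²⁺(aq) + 2 PO₄³⁻(aq)
For each mole of Zn₃(PO₄)₂ that dissolves per liter, [Zn²⁺] = 3s and [PO₄³⁻] = 2s; let s denote this solubility.
Ksp = [Zn²⁺]^3[PO₄³⁻]^2 = (3s)^3 · (2s)^2 = 108s^5 = 6.39×10⁻³³
s = 1.43×10⁻⁷ mol L⁻¹
[Zn²⁺] = 3s = 4.28×10⁻⁷ mol L⁻¹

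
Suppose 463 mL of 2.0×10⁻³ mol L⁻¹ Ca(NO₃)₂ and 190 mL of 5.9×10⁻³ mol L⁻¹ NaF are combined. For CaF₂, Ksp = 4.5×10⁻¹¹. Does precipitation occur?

Total volume after mixing = 463 + 190 = 653 mL.
[Ca²⁺] = (2.0×10⁻³)(463)/653 = 1.4×10⁻³ mol L⁻¹
[F⁻] = (5.9×10⁻³)(190)/653 = 1.7×10⁻³ mol L⁻¹
Q = [Ca²⁺][F⁻]^2 = 4.2×10⁻⁹
Because Q > Ksp (4.2×10⁻⁹ vs 4.5×10⁻¹¹), a precipitate of CaF₂ forms.

Yes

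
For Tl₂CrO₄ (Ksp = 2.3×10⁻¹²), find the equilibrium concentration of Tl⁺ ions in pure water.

1.7×10⁻⁴ M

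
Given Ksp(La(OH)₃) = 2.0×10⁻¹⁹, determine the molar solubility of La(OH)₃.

9.3×10⁻⁶ M

La(OH)₃(s) ⇌ La³⁺(aq) + 3 OH⁻(aq)
Call the molar solubility s, so that [La³⁺] = s and [OH⁻] = 3s.
Ksp = [La³⁺][OH⁻]^3 = s · (3s)^3 = 27s^4
27s^4 = 2.0×10⁻¹⁹  ⇒  s^4 = 7.4×10⁻²¹
s = 9.3×10⁻⁶ M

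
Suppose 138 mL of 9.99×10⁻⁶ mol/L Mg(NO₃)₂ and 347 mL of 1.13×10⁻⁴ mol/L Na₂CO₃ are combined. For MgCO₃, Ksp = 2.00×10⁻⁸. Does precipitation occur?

After mixing, V = 138 mL + 347 mL = 485 mL.
[Mg²⁺] = (9.99×10⁻⁶)(138)/485 = 2.84×10⁻⁶ mol/L
[CO₃²⁻] = (1.13×10⁻⁴)(347)/485 = 8.08×10⁻⁵ mol/L
Q = [Mg²⁺][CO₃²⁻] = 2.30×10⁻¹⁰
Q < Ksp (2.30×10⁻¹⁰ vs 2.00×10⁻⁸); the solution remains unsaturated and no precipitate forms.

No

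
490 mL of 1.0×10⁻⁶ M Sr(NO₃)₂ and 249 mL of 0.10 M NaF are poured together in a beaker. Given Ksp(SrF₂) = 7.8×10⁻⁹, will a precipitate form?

After mixing, V = 490 mL + 249 mL = 739 mL.
[Sr²⁺] = (1.0×10⁻⁶)(490)/739 = 6.6×10⁻⁷ M
[F⁻] = (0.10)(249)/739 = 3.4×10⁻² M
Q = [Sr²⁺][F⁻]^2 = 7.5×10⁻¹⁰
Q = 7.5×10⁻¹⁰ < Ksp = 7.8×10⁻⁹, so the solution is unsaturated and no precipitate forms.

No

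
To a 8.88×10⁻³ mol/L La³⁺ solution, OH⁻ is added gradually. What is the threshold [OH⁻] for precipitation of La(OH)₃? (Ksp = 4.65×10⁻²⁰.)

Precipitation of each salt begins when its ion product equals Ksp.
La(OH)₃(s) ⇌ La³⁺(aq) + 3 OH⁻(aq)
Ksp = [La³⁺][OH⁻]^3 = [OH⁻]^3(8.88×10⁻³)
[OH⁻]^3 = 4.65×10⁻²⁰ / (8.88×10⁻³) = 5.24×10⁻¹⁸
[OH⁻] = 1.74×10⁻⁶ mol/L

1.74×10⁻⁶ M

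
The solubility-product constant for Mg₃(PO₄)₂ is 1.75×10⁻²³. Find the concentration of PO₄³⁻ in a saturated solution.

2.20×10⁻⁵ M

Mg₃(PO₄)₂(s) ⇌ 3 Mg²⁺(aq) + 2 PO₄³⁻(aq)
For each mole of Mg₃(PO₄)₂ that dissolves per liter, [Mg²⁺] = 3s and [PO₄³⁻] = 2s; let s denote this solubility.
Ksp = [Mg²⁺]^3[PO₄³⁻]^2 = (3s)^3 · (2s)^2 = 108s^5 = 1.75×10⁻²³
s = 1.10×10⁻⁵ M
[PO₄³⁻] = 2s = 2.20×10⁻⁵ M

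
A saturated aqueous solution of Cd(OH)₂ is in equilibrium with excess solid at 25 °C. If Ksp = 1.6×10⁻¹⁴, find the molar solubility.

1.6×10⁻⁵ M

Cd(OH)₂(s) ⇌ Cd²⁺(aq) + 2 OH⁻(aq)
Let s be the molar solubility. Then [Cd²⁺] = s and [OH⁻] = 2s.
Ksp = [Cd²⁺][OH⁻]^2 = s · (2s)^2 = 4s^3
4s^3 = 1.6×10⁻¹⁴  ⇒  s^3 = 4.0×10⁻¹⁵
s = (4.0×10⁻¹⁵)^(1/3) = 1.6×10⁻⁵ mol L⁻¹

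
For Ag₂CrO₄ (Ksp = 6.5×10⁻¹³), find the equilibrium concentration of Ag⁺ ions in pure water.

1.1×10⁻⁴ M

Ag₂CrO₄(s) ⇌ 2 Ag⁺(aq) + CrO₄²⁻(aq)
If s mol/L of Ag₂CrO₄ dissolves, [Ag⁺] = 2s and [CrO₄²⁻] = s.
Ksp = [Ag⁺]^2[CrO₄²⁻] = (2s)^2 · s = 4s^3 = 6.5×10⁻¹³
s = 5.5×10⁻⁵ M
[Ag⁺] = 2s = 1.1×10⁻⁴ M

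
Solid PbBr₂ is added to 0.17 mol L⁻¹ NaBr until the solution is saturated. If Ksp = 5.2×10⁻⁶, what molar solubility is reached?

1.8×10⁻⁴ M

PbBr₂(s) ⇌ Pb²⁺(aq) + 2 Br⁻(aq)
With Br⁻ already at 0.17 mol L⁻¹ and s small, take [Br⁻] ≈ 0.17 mol L⁻¹ and [Pb²⁺] = s.
Ksp = [Pb²⁺][Br⁻]^2 = s(0.17)^2
s = 5.2×10⁻⁶ / (0.17)^2 = 1.8×10⁻⁴
s = 1.8×10⁻⁴ mol L⁻¹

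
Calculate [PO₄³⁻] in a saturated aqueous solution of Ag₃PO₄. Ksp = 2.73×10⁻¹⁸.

1.78×10⁻⁵ M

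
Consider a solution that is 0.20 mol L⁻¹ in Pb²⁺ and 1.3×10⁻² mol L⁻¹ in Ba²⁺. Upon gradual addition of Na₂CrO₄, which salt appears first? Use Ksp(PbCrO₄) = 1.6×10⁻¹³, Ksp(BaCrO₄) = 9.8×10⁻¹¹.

PbCrO₄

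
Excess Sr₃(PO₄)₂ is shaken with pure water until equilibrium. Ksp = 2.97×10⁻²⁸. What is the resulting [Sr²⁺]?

Sr₃(PO₄)₂(s) ⇌ 3 Sr²⁺(aq) + 2 PO₄³⁻(aq)
Let s be the molar solubility. Then [Sr²⁺] = 3s and [PO₄³⁻] = 2s.
Ksp = [Sr²⁺]^3[PO₄³⁻]^2 = (3s)^3 · (2s)^2 = 108s^5 = 2.97×10⁻²⁸
s = 1.22×10⁻⁶ M
[Sr²⁺] = 3s = 3.67×10⁻⁶ M

3.67×10⁻⁶ M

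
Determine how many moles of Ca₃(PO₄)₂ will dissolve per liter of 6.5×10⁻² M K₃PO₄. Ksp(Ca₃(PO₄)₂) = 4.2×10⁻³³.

3.3×10⁻¹¹ M

Ca₃(PO₄)₂(s) ⇌ 3 Ca²⁺(aq) + 2 PO₄³⁻(aq)
With PO₄³⁻ already at 6.5×10⁻² M and s small, take [PO₄³⁻] ≈ 6.5×10⁻² M and [Ca²⁺] = 3s.
Ksp = [Ca²⁺]^3[PO₄³⁻]^2 = (3s)^3(6.5×10⁻²)^2
(3s)^3 = 4.2×10⁻³³ / (6.5×10⁻²)^2 = 9.9×10⁻³¹
s = 3.3×10⁻¹¹ M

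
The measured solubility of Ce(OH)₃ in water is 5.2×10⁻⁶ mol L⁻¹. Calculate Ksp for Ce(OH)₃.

Ksp = 2.0×10⁻²⁰

Ce(OH)₃(s) ⇌ Ce³⁺(aq) + 3 OH⁻(aq)
With molar solubility s: [Ce³⁺] = s, [OH⁻] = 3s.
Ksp = [Ce³⁺][OH⁻]^3 = s · (3s)^3 = 27s^4
Ksp = 27 × (5.2×10⁻⁶)^4 = 2.0×10⁻²⁰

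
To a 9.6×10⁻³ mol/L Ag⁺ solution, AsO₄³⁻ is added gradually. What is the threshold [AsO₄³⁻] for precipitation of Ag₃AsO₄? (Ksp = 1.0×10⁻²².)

1.1×10⁻¹⁶ M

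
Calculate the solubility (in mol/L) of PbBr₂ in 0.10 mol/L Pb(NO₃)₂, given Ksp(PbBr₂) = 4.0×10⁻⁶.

3.2×10⁻³ M

PbBr₂(s) ⇌ Pb²⁺(aq) + 2 Br⁻(aq)
Pb²⁺ is already present at 0.10 mol/L. If s mol/L of PbBr₂ dissolves, [Br⁻] = 2s while [Pb²⁺] ≈ 0.10 mol/L.
Ksp = [Pb²⁺][Br⁻]^2 = (0.10)(2s)^2
(2s)^2 = 4.0×10⁻⁶ / (0.10) = 4.0×10⁻⁵
s = 3.2×10⁻³ mol/L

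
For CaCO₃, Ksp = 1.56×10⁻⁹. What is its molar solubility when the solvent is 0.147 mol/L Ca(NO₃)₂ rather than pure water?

1.06×10⁻⁸ M

CaCO₃(s) ⇌ Ca²⁺(aq) + CO₃²⁻(aq)
Ca²⁺ is already present at 0.147 mol/L. If s mol/L of CaCO₃ dissolves, [CO₃²⁻] = s while [Ca²⁺] ≈ 0.147 mol/L.
Ksp = [Ca²⁺][CO₃²⁻] = (0.147)s
s = 1.56×10⁻⁹ / (0.147) = 1.06×10⁻⁸
s = 1.06×10⁻⁸ mol/L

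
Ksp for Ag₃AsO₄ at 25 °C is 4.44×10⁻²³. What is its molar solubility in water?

1.13×10⁻⁶ M

Ag₃AsO₄(s) ⇌ 3 Ag⁺(aq) + AsO₄³⁻(aq)
If s mol/L of Ag₃AsO₄ dissolves, [Ag⁺] = 3s and [AsO₄³⁻] = s.
Ksp = [Ag⁺]^3[AsO₄³⁻] = (3s)^3 · s = 27s^4
27s^4 = 4.44×10⁻²³  ⇒  s^4 = 1.64×10⁻²⁴
s = (1.64×10⁻²⁴)^(1/4) = 1.13×10⁻⁶ mol/L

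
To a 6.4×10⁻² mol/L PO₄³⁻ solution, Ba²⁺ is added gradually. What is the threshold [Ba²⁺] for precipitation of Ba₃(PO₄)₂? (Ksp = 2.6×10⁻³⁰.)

8.6×10⁻¹⁰ M

Each salt precipitates once Q = Ksp for that salt.
Ba₃(PO₄)₂(s) ⇌ 3 Ba²⁺(aq) + 2 PO₄³⁻(aq)
Ksp = [Ba²⁺]^3[PO₄³⁻]^2 = [Ba²⁺]^3(6.4×10⁻²)^2
[Ba²⁺]^3 = 2.6×10⁻³⁰ / (6.4×10⁻²)^2 = 6.3×10⁻²⁸
[Ba²⁺] = 8.6×10⁻¹⁰ mol/L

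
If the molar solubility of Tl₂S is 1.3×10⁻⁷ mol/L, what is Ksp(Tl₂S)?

Tl₂S(s) ⇌ 2 Tl⁺(aq) + S²⁻(aq)
Call the molar solubility s, so that [Tl⁺] = 2s and [S²⁻] = s.
Ksp = [Tl⁺]^2[S²⁻] = (2s)^2 · s = 4s^3
Ksp = 4 × (1.3×10⁻⁷)^3 = 8.8×10⁻²¹

Ksp = 8.8×10⁻²¹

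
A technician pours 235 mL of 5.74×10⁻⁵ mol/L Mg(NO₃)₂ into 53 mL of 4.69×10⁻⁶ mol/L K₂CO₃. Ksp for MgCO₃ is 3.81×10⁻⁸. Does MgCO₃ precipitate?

No

After mixing, V = 235 mL + 53 mL = 288 mL.
[Mg²⁺] = (5.74×10⁻⁵)(235)/288 = 4.68×10⁻⁵ mol/L
[CO₃²⁻] = (4.69×10⁻⁶)(53)/288 = 8.63×10⁻⁷ mol/L
Q = [Mg²⁺][CO₃²⁻] = 4.04×10⁻¹¹
Since Q (4.04×10⁻¹¹) is less than Ksp (3.81×10⁻⁸), no MgCO₃ precipitates.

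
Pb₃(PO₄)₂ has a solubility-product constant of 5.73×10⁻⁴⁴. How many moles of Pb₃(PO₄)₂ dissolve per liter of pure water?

8.81×10⁻¹⁰ M

Pb₃(PO₄)₂(s) ⇌ 3 Pb²⁺(aq) + 2 PO₄³⁻(aq)
If s mol/L of Pb₃(PO₄)₂ dissolves, [Pb²⁺] = 3s and [PO₄³⁻] = 2s.
Ksp = [Pb²⁺]^3[PO₄³⁻]^2 = (3s)^3 · (2s)^2 = 108s^5
108s^5 = 5.73×10⁻⁴⁴  ⇒  s^5 = 5.31×10⁻⁴⁶
Taking the 5th root, s = 8.81×10⁻¹⁰ mol/L.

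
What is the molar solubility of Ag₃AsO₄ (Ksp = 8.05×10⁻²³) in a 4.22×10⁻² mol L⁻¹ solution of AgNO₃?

1.07×10⁻¹⁸ M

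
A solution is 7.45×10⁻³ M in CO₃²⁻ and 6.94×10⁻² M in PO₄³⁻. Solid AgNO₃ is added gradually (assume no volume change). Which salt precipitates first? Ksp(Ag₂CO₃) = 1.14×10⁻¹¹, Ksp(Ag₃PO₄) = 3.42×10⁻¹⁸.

Ag₃PO₄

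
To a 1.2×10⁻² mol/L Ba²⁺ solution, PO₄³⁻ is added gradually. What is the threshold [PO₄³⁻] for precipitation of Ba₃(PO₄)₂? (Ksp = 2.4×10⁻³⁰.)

Precipitation of each salt begins when its ion product equals Ksp.
Ba₃(PO₄)₂(s) ⇌ 3 Ba²⁺(aq) + 2 PO₄³⁻(aq)
Ksp = [Ba²⁺]^3[PO₄³⁻]^2 = [PO₄³⁻]^2(1.2×10⁻²)^3
[PO₄³⁻]^2 = 2.4×10⁻³⁰ / (1.2×10⁻²)^3 = 1.4×10⁻²⁴
[PO₄³⁻] = 1.2×10⁻¹² mol/L

1.2×10⁻¹² M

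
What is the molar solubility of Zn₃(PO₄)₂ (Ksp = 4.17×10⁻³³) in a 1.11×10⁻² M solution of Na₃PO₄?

1.08×10⁻¹⁰ M

Zn₃(PO₄)₂(s) ⇌ 3 Zn²⁺(aq) + 2 PO₄³⁻(aq)
The solution already contains PO₄³⁻ at 1.11×10⁻² M. Let s be the molar solubility of Zn₃(PO₄)₂.
[PO₄³⁻] ≈ 1.11×10⁻² M (common ion dominates); [Zn²⁺] = 3s.
Ksp = [Zn²⁺]^3[PO₄³⁻]^2 = (3s)^3(1.11×10⁻²)^2
(3s)^3 = 4.17×10⁻³³ / (1.11×10⁻²)^2 = 3.38×10⁻²⁹
s = 1.08×10⁻¹⁰ M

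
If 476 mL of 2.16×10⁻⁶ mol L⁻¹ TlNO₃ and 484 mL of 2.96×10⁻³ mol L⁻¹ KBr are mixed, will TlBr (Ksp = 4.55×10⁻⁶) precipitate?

After mixing, V = 476 mL + 484 mL = 960 mL.
[Tl⁺] = (2.16×10⁻⁶)(476)/960 = 1.07×10⁻⁶ mol L⁻¹
[Br⁻] = (2.96×10⁻³)(484)/960 = 1.49×10⁻³ mol L⁻¹
Q = [Tl⁺][Br⁻] = 1.60×10⁻⁹
Q < Ksp (1.60×10⁻⁹ vs 4.55×10⁻⁶); the solution remains unsaturated and no precipitate forms.

No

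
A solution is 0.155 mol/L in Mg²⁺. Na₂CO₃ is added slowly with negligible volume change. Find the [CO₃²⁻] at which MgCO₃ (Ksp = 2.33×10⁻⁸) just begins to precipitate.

1.50×10⁻⁷ M

A salt starts to precipitate once the ion product Q reaches its Ksp.
MgCO₃(s) ⇌ Mg²⁺(aq) + CO₃²⁻(aq)
Ksp = [Mg²⁺][CO₃²⁻] = [CO₃²⁻](0.155)
[CO₃²⁻] = 2.33×10⁻⁸ / (0.155) = 1.50×10⁻⁷
[CO₃²⁻] = 1.50×10⁻⁷ mol/L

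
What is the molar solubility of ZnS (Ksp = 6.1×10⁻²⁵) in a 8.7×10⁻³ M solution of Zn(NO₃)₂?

ZnS(s) ⇌ Zn²⁺(aq) + S²⁻(aq)
The solution already contains Zn²⁺ at 8.7×10⁻³ M. Let s be the molar solubility of ZnS.
[Zn²⁺] ≈ 8.7×10⁻³ M (common ion dominates); [S²⁻] = s.
Ksp = [Zn²⁺][S²⁻] = (8.7×10⁻³)s
s = 6.1×10⁻²⁵ / (8.7×10⁻³) = 7.0×10⁻²³
s = 7.0×10⁻²³ M

7.0×10⁻²³ M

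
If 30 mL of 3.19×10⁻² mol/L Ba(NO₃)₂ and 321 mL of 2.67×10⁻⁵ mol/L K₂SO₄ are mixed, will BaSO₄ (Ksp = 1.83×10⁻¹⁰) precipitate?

Yes

The combined volume is 351 mL.
[Ba²⁺] = (3.19×10⁻²)(30)/351 = 2.73×10⁻³ mol/L
[SO₄²⁻] = (2.67×10⁻⁵)(321)/351 = 2.44×10⁻⁵ mol/L
Q = [Ba²⁺][SO₄²⁻] = 6.66×10⁻⁸
Since Q (6.66×10⁻⁸) exceeds Ksp (1.83×10⁻¹⁰), BaSO₄ will precipitate.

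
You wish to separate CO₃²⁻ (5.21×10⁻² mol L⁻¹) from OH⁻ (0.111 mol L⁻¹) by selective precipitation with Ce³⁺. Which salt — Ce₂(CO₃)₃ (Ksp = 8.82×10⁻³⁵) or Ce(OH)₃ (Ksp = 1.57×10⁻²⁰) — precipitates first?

Precipitation of each salt begins when its ion product equals Ksp.
For Ce₂(CO₃)₃: [Ce³⁺] = (Ksp/[CO₃²⁻]^3)^(1/2) = 7.90×10⁻¹⁶ mol L⁻¹
For Ce(OH)₃: [Ce³⁺] = (Ksp/[OH⁻]^3) = 1.15×10⁻¹⁷ mol L⁻¹
The smaller threshold [Ce³⁺] is reached first, so Ce(OH)₃ precipitates first.

Ce(OH)₃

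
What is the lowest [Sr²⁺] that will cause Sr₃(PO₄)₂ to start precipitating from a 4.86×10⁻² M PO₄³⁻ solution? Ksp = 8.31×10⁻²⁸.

7.06×10⁻⁹ M

Each salt precipitates once Q = Ksp for that salt.
Sr₃(PO₄)₂(s) ⇌ 3 Sr²⁺(aq) + 2 PO₄³⁻(aq)
Ksp = [Sr²⁺]^3[PO₄³⁻]^2 = [Sr²⁺]^3(4.86×10⁻²)^2
[Sr²⁺]^3 = 8.31×10⁻²⁸ / (4.86×10⁻²)^2 = 3.52×10⁻²⁵
[Sr²⁺] = 7.06×10⁻⁹ M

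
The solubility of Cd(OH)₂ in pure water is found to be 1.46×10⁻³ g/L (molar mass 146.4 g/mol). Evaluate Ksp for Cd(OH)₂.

Ksp = 3.97×10⁻¹⁵

Convert to molarity: s = 1.46×10⁻³ / 146.4 = 9.9727×10⁻⁶ mol/L
Cd(OH)₂(s) ⇌ Cd²⁺(aq) + 2 OH⁻(aq)
Let s be the molar solubility. Then [Cd²⁺] = s and [OH⁻] = 2s.
Ksp = [Cd²⁺][OH⁻]^2 = s · (2s)^2 = 4s^3
Ksp = 4 × (9.9727×10⁻⁶)^3 = 3.97×10⁻¹⁵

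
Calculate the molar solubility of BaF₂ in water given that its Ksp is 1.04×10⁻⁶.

BaF₂(s) ⇌ Ba²⁺(aq) + 2 F⁻(aq)
Let s be the molar solubility. Then [Ba²⁺] = s and [F⁻] = 2s.
Ksp = [Ba²⁺][F⁻]^2 = s · (2s)^2 = 4s^3
4s^3 = 1.04×10⁻⁶  ⇒  s^3 = 2.60×10⁻⁷
s = 6.38×10⁻³ mol L⁻¹

6.38×10⁻³ M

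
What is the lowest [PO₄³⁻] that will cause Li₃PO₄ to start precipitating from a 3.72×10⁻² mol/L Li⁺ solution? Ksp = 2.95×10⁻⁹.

Each salt precipitates once Q = Ksp for that salt.
Li₃PO₄(s) ⇌ 3 Li⁺(aq) + PO₄³⁻(aq)
Ksp = [Li⁺]^3[PO₄³⁻] = [PO₄³⁻](3.72×10⁻²)^3
[PO₄³⁻] = 2.95×10⁻⁹ / (3.72×10⁻²)^3 = 5.73×10⁻⁵
[PO₄³⁻] = 5.73×10⁻⁵ mol/L

5.73×10⁻⁵ M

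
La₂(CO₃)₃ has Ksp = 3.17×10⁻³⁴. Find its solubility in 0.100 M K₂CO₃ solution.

La₂(CO₃)₃(s) ⇌ 2 La³⁺(aq) + 3 CO₃²⁻(aq)
CO₃²⁻ is already present at 0.100 M. If s mol/L of La₂(CO₃)₃ dissolves, [La³⁺] = 2s while [CO₃²⁻] ≈ 0.100 M.
Ksp = [La³⁺]^2[CO₃²⁻]^3 = (2s)^2(0.100)^3
(2s)^2 = 3.17×10⁻³⁴ / (0.100)^3 = 3.17×10⁻³¹
s = 2.82×10⁻¹⁶ M

2.82×10⁻¹⁶ M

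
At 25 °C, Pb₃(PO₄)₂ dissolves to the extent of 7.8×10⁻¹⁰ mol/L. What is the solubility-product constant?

Pb₃(PO₄)₂(s) ⇌ 3 Pb²⁺(aq) + 2 PO₄³⁻(aq)
Let s be the molar solubility. Then [Pb²⁺] = 3s and [PO₄³⁻] = 2s.
Ksp = [Pb²⁺]^3[PO₄³⁻]^2 = (3s)^3 · (2s)^2 = 108s^5
Ksp = 108 × (7.8×10⁻¹⁰)^5 = 3.1×10⁻⁴⁴

Ksp = 3.1×10⁻⁴⁴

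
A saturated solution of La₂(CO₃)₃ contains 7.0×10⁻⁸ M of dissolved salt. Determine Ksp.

Ksp = 1.8×10⁻³⁴

La₂(CO₃)₃(s) ⇌ 2 La³⁺(aq) + 3 CO₃²⁻(aq)
Let s be the molar solubility. Then [La³⁺] = 2s and [CO₃²⁻] = 3s.
Ksp = [La³⁺]^2[CO₃²⁻]^3 = (2s)^2 · (3s)^3 = 108s^5
Ksp = 108 × (7.0×10⁻⁸)^5 = 1.8×10⁻³⁴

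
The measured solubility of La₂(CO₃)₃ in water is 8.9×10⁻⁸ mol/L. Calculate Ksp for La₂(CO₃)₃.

Ksp = 6.0×10⁻³⁴

La₂(CO₃)₃(s) ⇌ 2 La³⁺(aq) + 3 CO₃²⁻(aq)
Call the molar solubility s, so that [La³⁺] = 2s and [CO₃²⁻] = 3s.
Ksp = [La³⁺]^2[CO₃²⁻]^3 = (2s)^2 · (3s)^3 = 108s^5
Ksp = 108 × (8.9×10⁻⁸)^5 = 6.0×10⁻³⁴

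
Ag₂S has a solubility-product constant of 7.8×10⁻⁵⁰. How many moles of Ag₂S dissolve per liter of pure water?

2.7×10⁻¹⁷ M

Ag₂S(s) ⇌ 2 Ag⁺(aq) + S²⁻(aq)
With molar solubility s: [Ag⁺] = 2s, [S²⁻] = s.
Ksp = [Ag⁺]^2[S²⁻] = (2s)^2 · s = 4s^3
4s^3 = 7.8×10⁻⁵⁰  ⇒  s^3 = 2.0×10⁻⁵⁰
s = (2.0×10⁻⁵⁰)^(1/3) = 2.7×10⁻¹⁷ M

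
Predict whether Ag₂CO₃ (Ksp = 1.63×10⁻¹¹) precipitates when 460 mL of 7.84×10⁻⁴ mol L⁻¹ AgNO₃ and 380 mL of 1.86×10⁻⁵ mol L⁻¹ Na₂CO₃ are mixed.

No

The combined volume is 840 mL.
[Ag⁺] = (7.84×10⁻⁴)(460)/840 = 4.29×10⁻⁴ mol L⁻¹
[CO₃²⁻] = (1.86×10⁻⁵)(380)/840 = 8.41×10⁻⁶ mol L⁻¹
Q = [Ag⁺]^2[CO₃²⁻] = 1.55×10⁻¹²
Q = 1.55×10⁻¹² < Ksp = 1.63×10⁻¹¹, so the solution is unsaturated and no precipitate forms.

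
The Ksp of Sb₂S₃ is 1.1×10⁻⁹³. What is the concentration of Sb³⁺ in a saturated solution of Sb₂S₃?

2.0×10⁻¹⁹ M

Sb₂S₃(s) ⇌ 2 Sb³⁺(aq) + 3 S²⁻(aq)
With molar solubility s: [Sb³⁺] = 2s, [S²⁻] = 3s.
Ksp = [Sb³⁺]^2[S²⁻]^3 = (2s)^2 · (3s)^3 = 108s^5 = 1.1×10⁻⁹³
s = 1.0×10⁻¹⁹ mol L⁻¹
[Sb³⁺] = 2s = 2.0×10⁻¹⁹ mol L⁻¹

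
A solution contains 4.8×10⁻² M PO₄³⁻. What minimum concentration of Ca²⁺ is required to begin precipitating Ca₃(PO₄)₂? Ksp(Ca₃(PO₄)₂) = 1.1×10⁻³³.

7.8×10⁻¹¹ M

Each salt precipitates once Q = Ksp for that salt.
Ca₃(PO₄)₂(s) ⇌ 3 Ca²⁺(aq) + 2 PO₄³⁻(aq)
Ksp = [Ca²⁺]^3[PO₄³⁻]^2 = [Ca²⁺]^3(4.8×10⁻²)^2
[Ca²⁺]^3 = 1.1×10⁻³³ / (4.8×10⁻²)^2 = 4.8×10⁻³¹
[Ca²⁺] = 7.8×10⁻¹¹ M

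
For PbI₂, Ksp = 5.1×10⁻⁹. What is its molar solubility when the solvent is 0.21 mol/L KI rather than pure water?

1.2×10⁻⁷ M

PbI₂(s) ⇌ Pb²⁺(aq) + 2 I⁻(aq)
The solution already contains I⁻ at 0.21 mol/L. Let s be the molar solubility of PbI₂.
[I⁻] ≈ 0.21 mol/L (common ion dominates); [Pb²⁺] = s.
Ksp = [Pb²⁺][I⁻]^2 = s(0.21)^2
s = 5.1×10⁻⁹ / (0.21)^2 = 1.2×10⁻⁷
s = 1.2×10⁻⁷ mol/L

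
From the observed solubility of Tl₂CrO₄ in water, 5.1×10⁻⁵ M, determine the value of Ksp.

Ksp = 5.3×10⁻¹³

Tl₂CrO₄(s) ⇌ 2 Tl⁺(aq) + CrO₄²⁻(aq)
For each mole of Tl₂CrO₄ that dissolves per liter, [Tl⁺] = 2s and [CrO₄²⁻] = s; let s denote this solubility.
Ksp = [Tl⁺]^2[CrO₄²⁻] = (2s)^2 · s = 4s^3
Ksp = 4 × (5.1×10⁻⁵)^3 = 5.3×10⁻¹³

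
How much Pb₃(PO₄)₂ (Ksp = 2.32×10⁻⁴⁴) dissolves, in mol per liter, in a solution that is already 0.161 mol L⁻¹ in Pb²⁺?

Pb₃(PO₄)₂(s) ⇌ 3 Pb²⁺(aq) + 2 PO₄³⁻(aq)
Pb²⁺ is already present at 0.161 mol L⁻¹. If s mol/L of Pb₃(PO₄)₂ dissolves, [PO₄³⁻] = 2s while [Pb²⁺] ≈ 0.161 mol L⁻¹.
Ksp = [Pb²⁺]^3[PO₄³⁻]^2 = (0.161)^3(2s)^2
(2s)^2 = 2.32×10⁻⁴⁴ / (0.161)^3 = 5.56×10⁻⁴²
s = 1.18×10⁻²¹ mol L⁻¹

1.18×10⁻²¹ M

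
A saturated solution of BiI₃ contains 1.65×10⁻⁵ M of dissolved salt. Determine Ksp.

BiI₃(s) ⇌ Bi³⁺(aq) + 3 I⁻(aq)
With molar solubility s: [Bi³⁺] = s, [I⁻] = 3s.
Ksp = [Bi³⁺][I⁻]^3 = s · (3s)^3 = 27s^4
Ksp = 27 × (1.65×10⁻⁵)^4 = 2.00×10⁻¹⁸

Ksp = 2.00×10⁻¹⁸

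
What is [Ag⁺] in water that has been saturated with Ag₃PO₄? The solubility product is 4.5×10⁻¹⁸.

6.1×10⁻⁵ M

Ag₃PO₄(s) ⇌ 3 Ag⁺(aq) + PO₄³⁻(aq)
Call the molar solubility s, so that [Ag⁺] = 3s and [PO₄³⁻] = s.
Ksp = [Ag⁺]^3[PO₄³⁻] = (3s)^3 · s = 27s^4 = 4.5×10⁻¹⁸
s = 2.0×10⁻⁵ mol/L
[Ag⁺] = 3s = 6.1×10⁻⁵ mol/L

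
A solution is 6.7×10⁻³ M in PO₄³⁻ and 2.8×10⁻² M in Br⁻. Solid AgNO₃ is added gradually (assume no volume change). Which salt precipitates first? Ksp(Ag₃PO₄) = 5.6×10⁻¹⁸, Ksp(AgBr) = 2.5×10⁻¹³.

Precipitation of each salt begins when its ion product equals Ksp.
For Ag₃PO₄: [Ag⁺] = (Ksp/[PO₄³⁻])^(1/3) = 9.4×10⁻⁶ M
For AgBr: [Ag⁺] = (Ksp/[Br⁻]) = 8.9×10⁻¹² M
Since AgBr needs less Ag⁺ to reach saturation, it precipitates first.

AgBr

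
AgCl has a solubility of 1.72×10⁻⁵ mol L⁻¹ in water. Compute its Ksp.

Ksp = 2.96×10⁻¹⁰

AgCl(s) ⇌ Ag⁺(aq) + Cl⁻(aq)
Call the molar solubility s, so that [Ag⁺] = s and [Cl⁻] = s.
Ksp = [Ag⁺][Cl⁻] = s · s = s^2
Ksp = (1.72×10⁻⁵)^2 = 2.96×10⁻¹⁰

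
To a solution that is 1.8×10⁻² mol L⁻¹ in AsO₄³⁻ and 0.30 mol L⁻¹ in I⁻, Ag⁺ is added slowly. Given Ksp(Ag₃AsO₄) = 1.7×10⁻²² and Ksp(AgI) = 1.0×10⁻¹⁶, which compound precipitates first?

AgI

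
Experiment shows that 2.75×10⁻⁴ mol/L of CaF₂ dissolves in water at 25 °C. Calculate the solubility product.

Ksp = 8.32×10⁻¹¹

CaF₂(s) ⇌ Ca²⁺(aq) + 2 F⁻(aq)
Call the molar solubility s, so that [Ca²⁺] = s and [F⁻] = 2s.
Ksp = [Ca²⁺][F⁻]^2 = s · (2s)^2 = 4s^3
Ksp = 4 × (2.75×10⁻⁴)^3 = 8.32×10⁻¹¹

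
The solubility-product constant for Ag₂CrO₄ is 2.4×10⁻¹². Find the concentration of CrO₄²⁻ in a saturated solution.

Ag₂CrO₄(s) ⇌ 2 Ag⁺(aq) + CrO₄²⁻(aq)
If s mol/L of Ag₂CrO₄ dissolves, [Ag⁺] = 2s and [CrO₄²⁻] = s.
Ksp = [Ag⁺]^2[CrO₄²⁻] = (2s)^2 · s = 4s^3 = 2.4×10⁻¹²
s = 8.4×10⁻⁵ M
[CrO₄²⁻] = s = 8.4×10⁻⁵ M

8.4×10⁻⁵ M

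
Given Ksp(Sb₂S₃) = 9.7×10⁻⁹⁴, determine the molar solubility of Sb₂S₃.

9.8×10⁻²⁰ M

Sb₂S₃(s) ⇌ 2 Sb³⁺(aq) + 3 S²⁻(aq)
Let s be the molar solubility. Then [Sb³⁺] = 2s and [S²⁻] = 3s.
Ksp = [Sb³⁺]^2[S²⁻]^3 = (2s)^2 · (3s)^3 = 108s^5
108s^5 = 9.7×10⁻⁹⁴  ⇒  s^5 = 9.0×10⁻⁹⁶
s = (9.0×10⁻⁹⁶)^(1/5) = 9.8×10⁻²⁰ M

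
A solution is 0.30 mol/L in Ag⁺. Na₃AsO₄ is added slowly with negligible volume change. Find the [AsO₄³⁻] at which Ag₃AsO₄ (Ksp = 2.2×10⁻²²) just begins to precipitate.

A salt starts to precipitate once the ion product Q reaches its Ksp.
Ag₃AsO₄(s) ⇌ 3 Ag⁺(aq) + AsO₄³⁻(aq)
Ksp = [Ag⁺]^3[AsO₄³⁻] = [AsO₄³⁻](0.30)^3
[AsO₄³⁻] = 2.2×10⁻²² / (0.30)^3 = 8.1×10⁻²¹
[AsO₄³⁻] = 8.1×10⁻²¹ mol/L

8.1×10⁻²¹ M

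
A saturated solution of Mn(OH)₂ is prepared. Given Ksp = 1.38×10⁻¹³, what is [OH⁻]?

6.51×10⁻⁵ M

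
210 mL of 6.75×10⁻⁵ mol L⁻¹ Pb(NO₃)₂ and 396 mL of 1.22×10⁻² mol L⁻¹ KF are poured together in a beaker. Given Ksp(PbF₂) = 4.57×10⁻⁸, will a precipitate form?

Total volume after mixing = 210 + 396 = 606 mL.
[Pb²⁺] = (6.75×10⁻⁵)(210)/606 = 2.34×10⁻⁵ mol L⁻¹
[F⁻] = (1.22×10⁻²)(396)/606 = 7.97×10⁻³ mol L⁻¹
Q = [Pb²⁺][F⁻]^2 = 1.49×10⁻⁹
Since Q (1.49×10⁻⁹) is less than Ksp (4.57×10⁻⁸), no PbF₂ precipitates.

No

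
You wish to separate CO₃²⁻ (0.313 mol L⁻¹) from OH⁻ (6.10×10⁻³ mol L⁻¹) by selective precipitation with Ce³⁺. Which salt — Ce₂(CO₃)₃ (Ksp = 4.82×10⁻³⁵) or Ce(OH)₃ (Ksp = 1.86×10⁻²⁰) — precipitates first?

Ce₂(CO₃)₃

Each salt precipitates once Q = Ksp for that salt.
For Ce₂(CO₃)₃: [Ce³⁺] = (Ksp/[CO₃²⁻]^3)^(1/2) = 3.96×10⁻¹⁷ mol L⁻¹
For Ce(OH)₃: [Ce³⁺] = (Ksp/[OH⁻]^3) = 8.19×10⁻¹⁴ mol L⁻¹
Since Ce₂(CO₃)₃ needs less Ce³⁺ to reach saturation, it precipitates first.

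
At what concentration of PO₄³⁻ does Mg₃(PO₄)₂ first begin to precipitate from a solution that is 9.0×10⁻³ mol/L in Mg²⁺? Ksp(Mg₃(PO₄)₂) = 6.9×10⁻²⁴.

3.1×10⁻⁹ M

Each salt precipitates once Q = Ksp for that salt.
Mg₃(PO₄)₂(s) ⇌ 3 Mg²⁺(aq) + 2 PO₄³⁻(aq)
Ksp = [Mg²⁺]^3[PO₄³⁻]^2 = [PO₄³⁻]^2(9.0×10⁻³)^3
[PO₄³⁻]^2 = 6.9×10⁻²⁴ / (9.0×10⁻³)^3 = 9.5×10⁻¹⁸
[PO₄³⁻] = 3.1×10⁻⁹ mol/L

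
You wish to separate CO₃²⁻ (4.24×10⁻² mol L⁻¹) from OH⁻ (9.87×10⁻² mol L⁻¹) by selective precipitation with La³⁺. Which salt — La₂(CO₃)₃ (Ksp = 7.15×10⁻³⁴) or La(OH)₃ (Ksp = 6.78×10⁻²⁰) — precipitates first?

La(OH)₃

Each salt precipitates once Q = Ksp for that salt.
For La₂(CO₃)₃: [La³⁺] = (Ksp/[CO₃²⁻]^3)^(1/2) = 3.06×10⁻¹⁵ mol L⁻¹
For La(OH)₃: [La³⁺] = (Ksp/[OH⁻]^3) = 7.05×10⁻¹⁷ mol L⁻¹
La(OH)₃ requires the lower [La³⁺], so it precipitates first.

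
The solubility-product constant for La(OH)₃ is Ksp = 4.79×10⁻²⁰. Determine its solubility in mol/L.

6.49×10⁻⁶ M

La(OH)₃(s) ⇌ La³⁺(aq) + 3 OH⁻(aq)
For each mole of La(OH)₃ that dissolves per liter, [La³⁺] = s and [OH⁻] = 3s; let s denote this solubility.
Ksp = [La³⁺][OH⁻]^3 = s · (3s)^3 = 27s^4
27s^4 = 4.79×10⁻²⁰  ⇒  s^4 = 1.77×10⁻²¹
Taking the 4th root, s = 6.49×10⁻⁶ mol/L.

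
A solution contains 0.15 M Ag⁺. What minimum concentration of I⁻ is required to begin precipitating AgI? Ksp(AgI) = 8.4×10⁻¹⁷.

Each salt precipitates once Q = Ksp for that salt.
AgI(s) ⇌ Ag⁺(aq) + I⁻(aq)
Ksp = [Ag⁺][I⁻] = [I⁻](0.15)
[I⁻] = 8.4×10⁻¹⁷ / (0.15) = 5.6×10⁻¹⁶
[I⁻] = 5.6×10⁻¹⁶ M

5.6×10⁻¹⁶ M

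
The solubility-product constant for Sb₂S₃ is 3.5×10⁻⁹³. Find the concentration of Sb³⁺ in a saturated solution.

2.5×10⁻¹⁹ M

Sb₂S₃(s) ⇌ 2 Sb³⁺(aq) + 3 S²⁻(aq)
For each mole of Sb₂S₃ that dissolves per liter, [Sb³⁺] = 2s and [S²⁻] = 3s; let s denote this solubility.
Ksp = [Sb³⁺]^2[S²⁻]^3 = (2s)^2 · (3s)^3 = 108s^5 = 3.5×10⁻⁹³
s = 1.3×10⁻¹⁹ M
[Sb³⁺] = 2s = 2.5×10⁻¹⁹ M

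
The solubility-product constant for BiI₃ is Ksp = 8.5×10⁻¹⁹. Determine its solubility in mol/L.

1.3×10⁻⁵ M

BiI₃(s) ⇌ Bi³⁺(aq) + 3 I⁻(aq)
With molar solubility s: [Bi³⁺] = s, [I⁻] = 3s.
Ksp = [Bi³⁺][I⁻]^3 = s · (3s)^3 = 27s^4
27s^4 = 8.5×10⁻¹⁹  ⇒  s^4 = 3.1×10⁻²⁰
s = (3.1×10⁻²⁰)^(1/4) = 1.3×10⁻⁵ mol L⁻¹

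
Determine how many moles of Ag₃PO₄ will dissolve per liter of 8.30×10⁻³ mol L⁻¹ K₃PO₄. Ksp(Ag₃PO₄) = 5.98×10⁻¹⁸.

2.99×10⁻⁶ M

Ag₃PO₄(s) ⇌ 3 Ag⁺(aq) + PO₄³⁻(aq)
Let s be the solubility of Ag₃PO₄ here. The common ion gives [PO₄³⁻] ≈ 8.30×10⁻³ mol L⁻¹, and [Ag⁺] = 3s.
Ksp = [Ag⁺]^3[PO₄³⁻] = (3s)^3(8.30×10⁻³)
(3s)^3 = 5.98×10⁻¹⁸ / (8.30×10⁻³) = 7.20×10⁻¹⁶
s = 2.99×10⁻⁶ mol L⁻¹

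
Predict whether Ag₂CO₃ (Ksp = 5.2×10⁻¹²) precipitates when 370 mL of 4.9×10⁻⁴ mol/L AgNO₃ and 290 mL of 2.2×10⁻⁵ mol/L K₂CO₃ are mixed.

The combined volume is 660 mL.
[Ag⁺] = (4.9×10⁻⁴)(370)/660 = 2.7×10⁻⁴ mol/L
[CO₃²⁻] = (2.2×10⁻⁵)(290)/660 = 9.7×10⁻⁶ mol/L
Q = [Ag⁺]^2[CO₃²⁻] = 7.3×10⁻¹³
Q = 7.3×10⁻¹³ < Ksp = 5.2×10⁻¹², so the solution is unsaturated and no precipitate forms.

No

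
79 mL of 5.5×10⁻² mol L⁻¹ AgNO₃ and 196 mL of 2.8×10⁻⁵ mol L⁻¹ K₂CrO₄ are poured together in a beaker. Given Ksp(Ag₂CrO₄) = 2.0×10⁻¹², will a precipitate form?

Yes

Total volume after mixing = 79 + 196 = 275 mL.
[Ag⁺] = (5.5×10⁻²)(79)/275 = 1.6×10⁻² mol L⁻¹
[CrO₄²⁻] = (2.8×10⁻⁵)(196)/275 = 2.0×10⁻⁵ mol L⁻¹
Q = [Ag⁺]^2[CrO₄²⁻] = 5.0×10⁻⁹
Q = 5.0×10⁻⁹ > Ksp = 2.0×10⁻¹², so the solution is supersaturated and Ag₂CrO₄ precipitates.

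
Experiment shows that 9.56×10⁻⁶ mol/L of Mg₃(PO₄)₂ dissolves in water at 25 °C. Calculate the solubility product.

Ksp = 8.62×10⁻²⁴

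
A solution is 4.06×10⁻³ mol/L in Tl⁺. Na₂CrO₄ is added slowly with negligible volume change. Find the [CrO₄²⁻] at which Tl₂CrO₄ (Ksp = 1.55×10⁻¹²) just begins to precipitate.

Precipitation of each salt begins when its ion product equals Ksp.
Tl₂CrO₄(s) ⇌ 2 Tl⁺(aq) + CrO₄²⁻(aq)
Ksp = [Tl⁺]^2[CrO₄²⁻] = [CrO₄²⁻](4.06×10⁻³)^2
[CrO₄²⁻] = 1.55×10⁻¹² / (4.06×10⁻³)^2 = 9.40×10⁻⁸
[CrO₄²⁻] = 9.40×10⁻⁸ mol/L

9.40×10⁻⁸ M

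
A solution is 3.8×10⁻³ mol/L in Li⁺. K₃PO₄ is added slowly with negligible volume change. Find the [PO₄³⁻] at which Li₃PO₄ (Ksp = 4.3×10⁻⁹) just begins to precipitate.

7.8×10⁻² M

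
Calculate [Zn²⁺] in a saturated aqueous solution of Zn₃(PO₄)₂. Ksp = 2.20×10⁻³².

5.48×10⁻⁷ M

Zn₃(PO₄)₂(s) ⇌ 3 Zn²⁺(aq) + 2 PO₄³⁻(aq)
Call the molar solubility s, so that [Zn²⁺] = 3s and [PO₄³⁻] = 2s.
Ksp = [Zn²⁺]^3[PO₄³⁻]^2 = (3s)^3 · (2s)^2 = 108s^5 = 2.20×10⁻³²
s = 1.83×10⁻⁷ M
[Zn²⁺] = 3s = 5.48×10⁻⁷ M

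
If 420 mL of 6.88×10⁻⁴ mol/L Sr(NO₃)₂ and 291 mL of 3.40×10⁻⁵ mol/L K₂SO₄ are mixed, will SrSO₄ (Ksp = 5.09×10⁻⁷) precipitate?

After mixing, V = 420 mL + 291 mL = 711 mL.
[Sr²⁺] = (6.88×10⁻⁴)(420)/711 = 4.06×10⁻⁴ mol/L
[SO₄²⁻] = (3.40×10⁻⁵)(291)/711 = 1.39×10⁻⁵ mol/L
Q = [Sr²⁺][SO₄²⁻] = 5.66×10⁻⁹
Q < Ksp (5.66×10⁻⁹ vs 5.09×10⁻⁷); the solution remains unsaturated and no precipitate forms.

No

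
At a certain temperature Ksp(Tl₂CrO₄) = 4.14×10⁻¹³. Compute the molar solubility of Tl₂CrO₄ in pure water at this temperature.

4.70×10⁻⁵ M

Tl₂CrO₄(s) ⇌ 2 Tl⁺(aq) + CrO₄²⁻(aq)
Let s be the molar solubility. Then [Tl⁺] = 2s and [CrO₄²⁻] = s.
Ksp = [Tl⁺]^2[CrO₄²⁻] = (2s)^2 · s = 4s^3
4s^3 = 4.14×10⁻¹³  ⇒  s^3 = 1.04×10⁻¹³
s = (1.04×10⁻¹³)^(1/3) = 4.70×10⁻⁵ mol L⁻¹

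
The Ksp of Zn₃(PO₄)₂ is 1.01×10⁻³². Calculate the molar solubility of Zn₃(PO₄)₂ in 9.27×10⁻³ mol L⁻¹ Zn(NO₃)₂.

5.63×10⁻¹⁴ M

Zn₃(PO₄)₂(s) ⇌ 3 Zn²⁺(aq) + 2 PO₄³⁻(aq)
Let s be the solubility of Zn₃(PO₄)₂ here. The common ion gives [Zn²⁺] ≈ 9.27×10⁻³ mol L⁻¹, and [PO₄³⁻] = 2s.
Ksp = [Zn²⁺]^3[PO₄³⁻]^2 = (9.27×10⁻³)^3(2s)^2
(2s)^2 = 1.01×10⁻³² / (9.27×10⁻³)^3 = 1.27×10⁻²⁶
s = 5.63×10⁻¹⁴ mol L⁻¹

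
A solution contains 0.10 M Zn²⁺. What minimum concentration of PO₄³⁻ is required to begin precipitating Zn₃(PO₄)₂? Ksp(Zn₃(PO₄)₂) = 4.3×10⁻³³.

2.1×10⁻¹⁵ M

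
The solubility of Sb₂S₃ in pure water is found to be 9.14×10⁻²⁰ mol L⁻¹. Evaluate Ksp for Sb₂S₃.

Sb₂S₃(s) ⇌ 2 Sb³⁺(aq) + 3 S²⁻(aq)
With molar solubility s: [Sb³⁺] = 2s, [S²⁻] = 3s.
Ksp = [Sb³⁺]^2[S²⁻]^3 = (2s)^2 · (3s)^3 = 108s^5
Ksp = 108 × (9.14×10⁻²⁰)^5 = 6.89×10⁻⁹⁴

Ksp = 6.89×10⁻⁹⁴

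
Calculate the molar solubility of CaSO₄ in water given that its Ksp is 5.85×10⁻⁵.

CaSO₄(s) ⇌ Ca²⁺(aq) + SO₄²⁻(aq)
If s mol/L of CaSO₄ dissolves, [Ca²⁺] = s and [SO₄²⁻] = s.
Ksp = [Ca²⁺][SO₄²⁻] = s · s = s^2
s^2 = 5.85×10⁻⁵
s = (5.85×10⁻⁵)^(1/2) = 7.65×10⁻³ M

7.65×10⁻³ M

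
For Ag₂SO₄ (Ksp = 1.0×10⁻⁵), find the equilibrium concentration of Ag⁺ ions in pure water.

Ag₂SO₄(s) ⇌ 2 Ag⁺(aq) + SO₄²⁻(aq)
If s mol/L of Ag₂SO₄ dissolves, [Ag⁺] = 2s and [SO₄²⁻] = s.
Ksp = [Ag⁺]^2[SO₄²⁻] = (2s)^2 · s = 4s^3 = 1.0×10⁻⁵
s = 1.4×10⁻² mol/L
[Ag⁺] = 2s = 2.7×10⁻² mol/L

2.7×10⁻² M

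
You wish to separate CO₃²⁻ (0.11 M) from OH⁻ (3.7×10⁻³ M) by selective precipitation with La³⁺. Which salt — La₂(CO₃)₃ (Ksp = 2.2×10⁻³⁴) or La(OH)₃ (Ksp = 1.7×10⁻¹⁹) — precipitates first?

La₂(CO₃)₃

The threshold for precipitation is Q = Ksp.
For La₂(CO₃)₃: [La³⁺] = (Ksp/[CO₃²⁻]^3)^(1/2) = 4.1×10⁻¹⁶ M
For La(OH)₃: [La³⁺] = (Ksp/[OH⁻]^3) = 3.4×10⁻¹² M
The smaller threshold [La³⁺] is reached first, so La₂(CO₃)₃ precipitates first.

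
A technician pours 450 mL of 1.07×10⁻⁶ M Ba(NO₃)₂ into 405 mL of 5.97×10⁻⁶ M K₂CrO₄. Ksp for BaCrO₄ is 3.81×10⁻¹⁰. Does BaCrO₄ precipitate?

After mixing, V = 450 mL + 405 mL = 855 mL.
[Ba²⁺] = (1.07×10⁻⁶)(450)/855 = 5.63×10⁻⁷ M
[CrO₄²⁻] = (5.97×10⁻⁶)(405)/855 = 2.83×10⁻⁶ M
Q = [Ba²⁺][CrO₄²⁻] = 1.59×10⁻¹²
Q < Ksp (1.59×10⁻¹² vs 3.81×10⁻¹⁰); the solution remains unsaturated and no precipitate forms.

No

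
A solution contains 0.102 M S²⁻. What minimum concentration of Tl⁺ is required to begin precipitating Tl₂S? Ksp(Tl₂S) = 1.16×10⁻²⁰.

3.37×10⁻¹⁰ M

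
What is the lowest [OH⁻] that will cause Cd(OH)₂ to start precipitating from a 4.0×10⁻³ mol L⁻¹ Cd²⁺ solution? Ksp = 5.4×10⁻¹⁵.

Precipitation of each salt begins when its ion product equals Ksp.
Cd(OH)₂(s) ⇌ Cd²⁺(aq) + 2 OH⁻(aq)
Ksp = [Cd²⁺][OH⁻]^2 = [OH⁻]^2(4.0×10⁻³)
[OH⁻]^2 = 5.4×10⁻¹⁵ / (4.0×10⁻³) = 1.4×10⁻¹²
[OH⁻] = 1.2×10⁻⁶ mol L⁻¹

1.2×10⁻⁶ M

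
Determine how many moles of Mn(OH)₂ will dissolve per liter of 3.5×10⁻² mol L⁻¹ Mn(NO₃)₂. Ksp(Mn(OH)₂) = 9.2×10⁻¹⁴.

8.1×10⁻⁷ M

Mn(OH)₂(s) ⇌ Mn²⁺(aq) + 2 OH⁻(aq)
The solution already contains Mn²⁺ at 3.5×10⁻² mol L⁻¹. Let s be the molar solubility of Mn(OH)₂.
[Mn²⁺] ≈ 3.5×10⁻² mol L⁻¹ (common ion dominates); [OH⁻] = 2s.
Ksp = [Mn²⁺][OH⁻]^2 = (3.5×10⁻²)(2s)^2
(2s)^2 = 9.2×10⁻¹⁴ / (3.5×10⁻²) = 2.6×10⁻¹²
s = 8.1×10⁻⁷ mol L⁻¹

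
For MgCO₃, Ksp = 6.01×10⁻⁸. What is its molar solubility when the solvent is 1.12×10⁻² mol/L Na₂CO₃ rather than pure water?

5.37×10⁻⁶ M

MgCO₃(s) ⇌ Mg²⁺(aq) + CO₃²⁻(aq)
With CO₃²⁻ already at 1.12×10⁻² mol/L and s small, take [CO₃²⁻] ≈ 1.12×10⁻² mol/L and [Mg²⁺] = s.
Ksp = [Mg²⁺][CO₃²⁻] = s(1.12×10⁻²)
s = 6.01×10⁻⁸ / (1.12×10⁻²) = 5.37×10⁻⁶
s = 5.37×10⁻⁶ mol/L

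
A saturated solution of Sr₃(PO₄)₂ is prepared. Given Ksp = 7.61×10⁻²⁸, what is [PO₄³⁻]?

Sr₃(PO₄)₂(s) ⇌ 3 Sr²⁺(aq) + 2 PO₄³⁻(aq)
If s mol/L of Sr₃(PO₄)₂ dissolves, [Sr²⁺] = 3s and [PO₄³⁻] = 2s.
Ksp = [Sr²⁺]^3[PO₄³⁻]^2 = (3s)^3 · (2s)^2 = 108s^5 = 7.61×10⁻²⁸
s = 1.48×10⁻⁶ mol L⁻¹
[PO₄³⁻] = 2s = 2.96×10⁻⁶ mol L⁻¹

2.96×10⁻⁶ M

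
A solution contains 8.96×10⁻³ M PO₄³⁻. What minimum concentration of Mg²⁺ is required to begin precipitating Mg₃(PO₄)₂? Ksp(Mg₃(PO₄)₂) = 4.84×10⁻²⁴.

3.92×10⁻⁷ M

The threshold for precipitation is Q = Ksp.
Mg₃(PO₄)₂(s) ⇌ 3 Mg²⁺(aq) + 2 PO₄³⁻(aq)
Ksp = [Mg²⁺]^3[PO₄³⁻]^2 = [Mg²⁺]^3(8.96×10⁻³)^2
[Mg²⁺]^3 = 4.84×10⁻²⁴ / (8.96×10⁻³)^2 = 6.03×10⁻²⁰
[Mg²⁺] = 3.92×10⁻⁷ M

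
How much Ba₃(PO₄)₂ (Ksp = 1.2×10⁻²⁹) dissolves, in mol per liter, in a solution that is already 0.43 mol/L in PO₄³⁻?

Ba₃(PO₄)₂(s) ⇌ 3 Ba²⁺(aq) + 2 PO₄³⁻(aq)
With PO₄³⁻ already at 0.43 mol/L and s small, take [PO₄³⁻] ≈ 0.43 mol/L and [Ba²⁺] = 3s.
Ksp = [Ba²⁺]^3[PO₄³⁻]^2 = (3s)^3(0.43)^2
(3s)^3 = 1.2×10⁻²⁹ / (0.43)^2 = 6.5×10⁻²⁹
s = 1.3×10⁻¹⁰ mol/L

1.3×10⁻¹⁰ M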